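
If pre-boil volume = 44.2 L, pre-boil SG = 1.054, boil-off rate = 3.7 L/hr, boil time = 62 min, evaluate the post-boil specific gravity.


V_post = V_pre − rate·(t/60);  SG_post = 1 + (SG_pre−1)·V_pre/V_post
V_post = 44.2 − 3.7·(62/60) = 40.3767
SG_post = 1 + (1.054 − 1)·44.2/40.3767

1.0591


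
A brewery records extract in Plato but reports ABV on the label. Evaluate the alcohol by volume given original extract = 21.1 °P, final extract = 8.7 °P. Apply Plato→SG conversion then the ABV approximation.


SG = 259/(259 − P);  ABV = (OG − FG)·131.25
OG = 259/(259 − 21.1) = 1.0887
FG = 259/(259 − 8.7) = 1.0348
ABV = (1.0887 − 1.0348)·131.25

7.0789 % ABV


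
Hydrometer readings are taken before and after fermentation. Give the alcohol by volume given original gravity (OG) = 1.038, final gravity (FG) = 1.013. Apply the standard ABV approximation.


ABV = (OG − FG) · 131.25
ABV = (1.038 − 1.013) · 131.25

3.2813 % ABV


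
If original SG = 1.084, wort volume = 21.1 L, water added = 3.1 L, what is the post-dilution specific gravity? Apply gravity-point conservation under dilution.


SG_new = 1 + (SG_old − 1)·V_old/(V_old + V_water)
pts = (1.084 − 1)·1000·21.1/(21.1 + 3.1) = 73.2397
SG_new = 1 + 73.2397/1000

1.0732


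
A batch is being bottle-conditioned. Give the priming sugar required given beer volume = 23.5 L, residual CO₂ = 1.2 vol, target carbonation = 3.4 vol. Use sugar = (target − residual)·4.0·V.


sugar = (3.4 − 1.2)·4.0·23.5

206.8000 g


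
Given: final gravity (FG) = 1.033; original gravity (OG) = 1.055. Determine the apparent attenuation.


AA = (OG − FG)/(OG − 1) · 100
AA = (1.055 − 1.033)/(1.055 − 1) · 100

40.0000 %


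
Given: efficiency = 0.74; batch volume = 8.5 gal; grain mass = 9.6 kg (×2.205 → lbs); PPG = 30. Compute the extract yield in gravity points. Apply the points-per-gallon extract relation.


points = lbs × PPG × eff / vol
lbs = 9.6 × 2.205 = 21.1680
points = 21.1680 × 30 × 0.74 / 8.5

55.2858 points


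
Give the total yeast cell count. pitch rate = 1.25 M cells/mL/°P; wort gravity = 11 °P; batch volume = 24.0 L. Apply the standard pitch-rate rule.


cells (billions) = rate · V_L · °P
cells = 1.25 · 24.0 · 11

330.0000 billion cells


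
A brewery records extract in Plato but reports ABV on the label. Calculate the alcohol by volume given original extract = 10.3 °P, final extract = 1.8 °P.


SG = 259/(259 − P);  ABV = (OG − FG)·131.25
OG = 259/(259 − 10.3) = 1.0414
FG = 259/(259 − 1.8) = 1.0070
ABV = (1.0414 − 1.0070)·131.25

4.5172 % ABV


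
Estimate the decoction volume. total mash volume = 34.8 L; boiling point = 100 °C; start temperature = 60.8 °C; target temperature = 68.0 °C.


V_dec = V_total·(T_target − T_start)/(T_boil − T_start)
V_dec = 34.8·(68.0 − 60.8)/(100 − 60.8)

6.3918 L


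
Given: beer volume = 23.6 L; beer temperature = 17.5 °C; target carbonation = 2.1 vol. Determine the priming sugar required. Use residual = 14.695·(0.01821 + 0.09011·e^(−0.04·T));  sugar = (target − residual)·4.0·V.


residual = 14.695·(0.01821 + 0.09011·e^(−0.04·17.5)) = 0.9252
sugar = (2.1 − 0.9252)·4.0·23.6

110.9051 g


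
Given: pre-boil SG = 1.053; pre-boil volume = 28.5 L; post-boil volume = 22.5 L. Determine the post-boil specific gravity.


SG_post = 1 + (SG_pre − 1)·V_pre/V_post
pts_pre = (1.053 − 1)·1000 = 53.0000
pts_post = 53.0000·28.5/22.5 = 67.1333
SG_post = 1 + 67.1333/1000

1.0671


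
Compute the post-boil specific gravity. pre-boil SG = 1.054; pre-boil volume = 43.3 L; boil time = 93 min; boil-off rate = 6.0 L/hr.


V_post = V_pre − rate·(t/60);  SG_post = 1 + (SG_pre−1)·V_pre/V_post
V_post = 43.3 − 6.0·(93/60) = 34.0000
SG_post = 1 + (1.054 − 1)·43.3/34.0000

1.0688


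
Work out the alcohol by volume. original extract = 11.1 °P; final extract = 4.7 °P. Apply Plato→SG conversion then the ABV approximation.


SG = 259/(259 − P);  ABV = (OG − FG)·131.25
OG = 259/(259 − 11.1) = 1.0448
FG = 259/(259 − 4.7) = 1.0185
ABV = (1.0448 − 1.0185)·131.25

3.4511 % ABV


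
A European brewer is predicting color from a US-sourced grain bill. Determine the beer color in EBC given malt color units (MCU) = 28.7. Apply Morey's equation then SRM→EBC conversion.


SRM = 1.4922·MCU^0.6859;  EBC = SRM·1.97
SRM = 1.4922·28.7^0.6859 = 14.9207
EBC = 14.9207·1.97

29.3937 EBC


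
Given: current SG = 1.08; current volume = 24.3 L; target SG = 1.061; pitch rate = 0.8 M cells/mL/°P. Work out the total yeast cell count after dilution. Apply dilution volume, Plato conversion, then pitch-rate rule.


V_w = V·((SG_c−1)/(SG_t−1)−1);  °P = 259 − 259/SG_t;  cells = rate·(V+V_w)·°P
V_w = 24.3·((1.08−1)/(1.061−1)−1) = 7.5689
V_final = 24.3 + 7.5689 = 31.8689
°P = 259 − 259/1.061 = 14.8907
cells = 0.8·31.8689·14.8907

379.6388 billion cells


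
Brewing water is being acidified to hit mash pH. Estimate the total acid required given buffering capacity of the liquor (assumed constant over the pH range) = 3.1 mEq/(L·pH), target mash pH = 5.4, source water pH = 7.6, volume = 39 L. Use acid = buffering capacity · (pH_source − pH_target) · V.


acid = 3.1 · (7.6 − 5.4) · 39

265.9800 mEq


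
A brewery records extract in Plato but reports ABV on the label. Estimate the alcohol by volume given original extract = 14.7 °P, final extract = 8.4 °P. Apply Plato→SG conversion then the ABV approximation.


SG = 259/(259 − P);  ABV = (OG − FG)·131.25
OG = 259/(259 − 14.7) = 1.0602
FG = 259/(259 − 8.4) = 1.0335
ABV = (1.0602 − 1.0335)·131.25

3.4981 % ABV


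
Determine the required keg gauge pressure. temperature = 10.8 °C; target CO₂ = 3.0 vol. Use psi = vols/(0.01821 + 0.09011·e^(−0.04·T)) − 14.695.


psi = 3.0/(0.01821 + 0.09011·e^(−0.04·10.8)) − 14.695

24.4132 psi


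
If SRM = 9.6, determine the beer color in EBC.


EBC = SRM · 1.97
EBC = 9.6 · 1.97

18.9120 EBC


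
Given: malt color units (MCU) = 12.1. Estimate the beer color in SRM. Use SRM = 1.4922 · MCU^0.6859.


SRM = 1.4922 · 12.1^0.6859

8.2511 SRM


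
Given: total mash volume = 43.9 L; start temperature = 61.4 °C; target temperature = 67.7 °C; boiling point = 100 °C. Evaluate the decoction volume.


V_dec = V_total·(T_target − T_start)/(T_boil − T_start)
V_dec = 43.9·(67.7 − 61.4)/(100 − 61.4)

7.1650 L


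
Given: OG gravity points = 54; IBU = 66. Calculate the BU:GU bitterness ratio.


BU:GU = IBU / OG_points
BU:GU = 66 / 54

1.2222


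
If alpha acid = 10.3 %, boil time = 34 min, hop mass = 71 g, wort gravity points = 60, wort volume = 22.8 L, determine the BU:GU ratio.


U = 1.65·0.000125^(GP/1000)·(1−e^(−0.04t))/4.15;  IBU = (α/100)·m·U·1000/V;  BU:GU = IBU/GP
U = 1.65·0.000125^(60/1000)·(1−e^(−0.04·34))/4.15 = 0.1724
IBU = (10.3/100)·71·0.1724·1000/22.8 = 55.2838
BU:GU = 55.2838/60

0.9214


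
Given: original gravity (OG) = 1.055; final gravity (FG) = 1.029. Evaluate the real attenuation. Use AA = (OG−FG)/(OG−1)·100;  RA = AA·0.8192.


AA = (1.055 − 1.029)/(1.055 − 1)·100 = 47.2727
RA = 47.2727·0.8192

38.7258 %


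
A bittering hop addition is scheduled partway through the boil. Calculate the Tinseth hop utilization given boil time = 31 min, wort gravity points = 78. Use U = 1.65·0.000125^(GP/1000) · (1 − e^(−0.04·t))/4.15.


bigness = 1.65·0.000125^(78/1000) = 0.8185
boil_factor = (1 − e^(−0.04·31))/4.15 = 0.1712
U = 0.8185 · 0.1712

0.1402


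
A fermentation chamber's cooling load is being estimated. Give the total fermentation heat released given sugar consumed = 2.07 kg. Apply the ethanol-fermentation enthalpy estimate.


Q = m_sugar · 590 kJ/kg
Q = 2.07 · 590

1221.3000 kJ


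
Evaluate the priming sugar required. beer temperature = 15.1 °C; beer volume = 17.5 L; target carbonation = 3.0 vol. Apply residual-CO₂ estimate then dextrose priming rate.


residual = 14.695·(0.01821 + 0.09011·e^(−0.04·T));  sugar = (target − residual)·4.0·V
residual = 14.695·(0.01821 + 0.09011·e^(−0.04·15.1)) = 0.9914
sugar = (3.0 − 0.9914)·4.0·17.5

140.6011 g


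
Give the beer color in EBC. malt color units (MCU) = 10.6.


SRM = 1.4922·MCU^0.6859;  EBC = SRM·1.97
SRM = 1.4922·10.6^0.6859 = 7.5350
EBC = 7.5350·1.97

14.8440 EBC


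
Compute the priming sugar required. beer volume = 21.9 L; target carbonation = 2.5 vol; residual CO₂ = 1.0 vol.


sugar = (target − residual)·4.0·V
sugar = (2.5 − 1.0)·4.0·21.9

131.4000 g


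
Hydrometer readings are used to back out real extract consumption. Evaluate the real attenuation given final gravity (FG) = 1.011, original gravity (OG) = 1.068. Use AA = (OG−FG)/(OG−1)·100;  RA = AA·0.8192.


AA = (1.068 − 1.011)/(1.068 − 1)·100 = 83.8235
RA = 83.8235·0.8192

68.6682 %


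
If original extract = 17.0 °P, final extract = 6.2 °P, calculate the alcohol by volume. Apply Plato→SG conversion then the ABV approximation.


SG = 259/(259 − P);  ABV = (OG − FG)·131.25
OG = 259/(259 − 17.0) = 1.0702
FG = 259/(259 − 6.2) = 1.0245
ABV = (1.0702 − 1.0245)·131.25

6.0011 % ABV


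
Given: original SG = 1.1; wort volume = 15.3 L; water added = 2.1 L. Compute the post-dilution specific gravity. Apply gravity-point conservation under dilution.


SG_new = 1 + (SG_old − 1)·V_old/(V_old + V_water)
pts = (1.1 − 1)·1000·15.3/(15.3 + 2.1) = 87.9310
SG_new = 1 + 87.9310/1000

1.0879


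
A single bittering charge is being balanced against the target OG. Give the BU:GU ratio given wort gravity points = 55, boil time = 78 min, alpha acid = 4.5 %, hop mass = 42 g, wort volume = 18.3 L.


U = 1.65·0.000125^(GP/1000)·(1−e^(−0.04t))/4.15;  IBU = (α/100)·m·U·1000/V;  BU:GU = IBU/GP
U = 1.65·0.000125^(55/1000)·(1−e^(−0.04·78))/4.15 = 0.2318
IBU = (4.5/100)·42·0.2318·1000/18.3 = 23.9421
BU:GU = 23.9421/55

0.4353


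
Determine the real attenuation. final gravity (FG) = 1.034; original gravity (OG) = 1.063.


AA = (OG−FG)/(OG−1)·100;  RA = AA·0.8192
AA = (1.063 − 1.034)/(1.063 − 1)·100 = 46.0317
RA = 46.0317·0.8192

37.7092 %


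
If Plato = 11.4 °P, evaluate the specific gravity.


SG = 259/(259 − P)
SG = 259/(259 − 11.4)

1.0460


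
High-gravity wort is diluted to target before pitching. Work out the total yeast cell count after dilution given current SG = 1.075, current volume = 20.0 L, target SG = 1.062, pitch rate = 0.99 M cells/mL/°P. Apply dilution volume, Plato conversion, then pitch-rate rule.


V_w = V·((SG_c−1)/(SG_t−1)−1);  °P = 259 − 259/SG_t;  cells = rate·(V+V_w)·°P
V_w = 20.0·((1.075−1)/(1.062−1)−1) = 4.1935
V_final = 20.0 + 4.1935 = 24.1935
°P = 259 − 259/1.062 = 15.1205
cells = 0.99·24.1935·15.1205

362.1610 billion cells


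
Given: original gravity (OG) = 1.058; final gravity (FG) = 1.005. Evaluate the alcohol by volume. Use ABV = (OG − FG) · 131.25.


ABV = (1.058 − 1.005) · 131.25

6.9563 % ABV


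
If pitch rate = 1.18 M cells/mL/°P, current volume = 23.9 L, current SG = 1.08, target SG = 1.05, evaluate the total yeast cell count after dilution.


V_w = V·((SG_c−1)/(SG_t−1)−1);  °P = 259 − 259/SG_t;  cells = rate·(V+V_w)·°P
V_w = 23.9·((1.08−1)/(1.05−1)−1) = 14.3400
V_final = 23.9 + 14.3400 = 38.2400
°P = 259 − 259/1.05 = 12.3333
cells = 1.18·38.2400·12.3333

556.5195 billion cells


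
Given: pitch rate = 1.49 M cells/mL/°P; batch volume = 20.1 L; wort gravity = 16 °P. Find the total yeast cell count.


cells (billions) = rate · V_L · °P
cells = 1.49 · 20.1 · 16

479.1840 billion cells


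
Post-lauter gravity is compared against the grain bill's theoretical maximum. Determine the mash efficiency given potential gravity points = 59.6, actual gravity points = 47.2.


efficiency = actual / potential × 100
efficiency = 47.2 / 59.6 × 100

79.1946 %


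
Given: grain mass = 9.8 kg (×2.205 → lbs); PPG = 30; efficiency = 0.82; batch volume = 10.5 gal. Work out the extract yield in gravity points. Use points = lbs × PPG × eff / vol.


lbs = 9.8 × 2.205 = 21.6090
points = 21.6090 × 30 × 0.82 / 10.5

50.6268 points


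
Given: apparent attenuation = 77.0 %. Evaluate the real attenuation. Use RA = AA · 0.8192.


RA = 77.0 · 0.8192

63.0784 %


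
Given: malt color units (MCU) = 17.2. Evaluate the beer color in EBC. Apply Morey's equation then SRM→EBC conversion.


SRM = 1.4922·MCU^0.6859;  EBC = SRM·1.97
SRM = 1.4922·17.2^0.6859 = 10.5021
EBC = 10.5021·1.97

20.6891 EBC


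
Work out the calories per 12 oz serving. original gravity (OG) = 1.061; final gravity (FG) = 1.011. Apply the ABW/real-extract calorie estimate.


ABW = (OG−FG)·131.25·0.79/FG;  °P = 259 − 259/SG (for OG→OE and FG→AE);  RE = 0.1808·OE + 0.8192·AE;  Cal = (6.9·ABW + 4·(RE−0.1))·FG·3.55
ABW = (1.061 − 1.011)·131.25·0.79/1.011 = 5.1280
OE = 259 − 259/1.061 = 14.8907 °P
AE = 259 − 259/1.011 = 2.8180 °P
RE = 0.1808·14.8907 + 0.8192·2.8180 = 5.0007 °P
Cal = (6.9·5.1280 + 4·(5.0007−0.1))·1.011·3.55

197.3473 kcal


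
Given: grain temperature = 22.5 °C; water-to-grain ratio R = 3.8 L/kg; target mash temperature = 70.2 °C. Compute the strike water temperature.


T_strike = (0.41/R)·(T_mash − T_grain) + T_mash
T_strike = (0.41/3.8)·(70.2 − 22.5) + 70.2

75.3466 °C


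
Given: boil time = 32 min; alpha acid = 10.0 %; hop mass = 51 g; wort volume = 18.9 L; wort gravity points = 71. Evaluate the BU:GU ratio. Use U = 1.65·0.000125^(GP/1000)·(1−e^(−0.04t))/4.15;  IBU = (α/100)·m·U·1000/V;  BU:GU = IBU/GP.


U = 1.65·0.000125^(71/1000)·(1−e^(−0.04·32))/4.15 = 0.1516
IBU = (10.0/100)·51·0.1516·1000/18.9 = 40.9204
BU:GU = 40.9204/71

0.5763


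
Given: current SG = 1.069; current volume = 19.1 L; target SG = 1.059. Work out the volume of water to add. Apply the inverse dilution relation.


V_water = V·((SG_curr − 1)/(SG_target − 1) − 1)
V_water = 19.1·((1.069 − 1)/(1.059 − 1) − 1)

3.2373 L


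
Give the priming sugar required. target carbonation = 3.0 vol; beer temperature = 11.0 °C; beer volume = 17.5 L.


residual = 14.695·(0.01821 + 0.09011·e^(−0.04·T));  sugar = (target − residual)·4.0·V
residual = 14.695·(0.01821 + 0.09011·e^(−0.04·11.0)) = 1.1204
sugar = (3.0 − 1.1204)·4.0·17.5

131.5715 g


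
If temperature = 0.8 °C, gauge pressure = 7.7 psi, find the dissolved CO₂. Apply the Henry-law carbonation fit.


vols = (P + 14.695)·(0.01821 + 0.09011·e^(−0.04·T))
vols = (7.7 + 14.695)·(0.01821 + 0.09011·e^(−0.04·0.8))

2.3623 volumes


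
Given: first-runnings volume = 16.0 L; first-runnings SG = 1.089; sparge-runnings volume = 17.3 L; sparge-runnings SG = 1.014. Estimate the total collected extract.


total = Σ (SG_i − 1)·1000·V_i
first = (1.089 − 1)·1000·16.0 = 1424.0000
sparge = (1.014 − 1)·1000·17.3 = 242.2000
total = 1424.0000 + 242.2000

1666.2000 gravity·L


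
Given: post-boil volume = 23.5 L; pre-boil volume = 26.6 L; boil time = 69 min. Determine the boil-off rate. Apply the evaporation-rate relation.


rate = (V_pre − V_post) / (t_min/60)
rate = (26.6 − 23.5) / (69/60)

2.6957 L/hr


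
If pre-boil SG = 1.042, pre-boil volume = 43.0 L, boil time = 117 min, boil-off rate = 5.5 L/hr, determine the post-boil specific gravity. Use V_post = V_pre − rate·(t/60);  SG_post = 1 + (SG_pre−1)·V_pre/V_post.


V_post = 43.0 − 5.5·(117/60) = 32.2750
SG_post = 1 + (1.042 − 1)·43.0/32.2750

1.0560


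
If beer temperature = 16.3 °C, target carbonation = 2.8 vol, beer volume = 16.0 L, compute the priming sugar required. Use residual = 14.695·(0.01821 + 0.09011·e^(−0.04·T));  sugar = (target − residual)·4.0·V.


residual = 14.695·(0.01821 + 0.09011·e^(−0.04·16.3)) = 0.9575
sugar = (2.8 − 0.9575)·4.0·16.0

117.9206 g


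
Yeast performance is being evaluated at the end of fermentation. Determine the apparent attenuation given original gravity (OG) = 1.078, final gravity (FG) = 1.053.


AA = (OG − FG)/(OG − 1) · 100
AA = (1.078 − 1.053)/(1.078 − 1) · 100

32.0513 %


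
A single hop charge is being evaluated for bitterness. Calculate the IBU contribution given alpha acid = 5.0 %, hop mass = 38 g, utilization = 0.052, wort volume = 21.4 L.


IBU = (α/100)·mass·U·1000 / V
IBU = (5.0/100)·38·0.052·1000 / 21.4

4.6168 IBU


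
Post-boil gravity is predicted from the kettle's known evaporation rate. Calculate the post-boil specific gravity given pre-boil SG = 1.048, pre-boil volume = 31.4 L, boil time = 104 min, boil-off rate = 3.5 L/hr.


V_post = V_pre − rate·(t/60);  SG_post = 1 + (SG_pre−1)·V_pre/V_post
V_post = 31.4 − 3.5·(104/60) = 25.3333
SG_post = 1 + (1.048 − 1)·31.4/25.3333

1.0595


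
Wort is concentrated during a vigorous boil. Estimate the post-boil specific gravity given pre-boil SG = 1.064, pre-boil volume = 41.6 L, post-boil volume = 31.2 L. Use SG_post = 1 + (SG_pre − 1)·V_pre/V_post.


pts_pre = (1.064 − 1)·1000 = 64.0000
pts_post = 64.0000·41.6/31.2 = 85.3333
SG_post = 1 + 85.3333/1000

1.0853


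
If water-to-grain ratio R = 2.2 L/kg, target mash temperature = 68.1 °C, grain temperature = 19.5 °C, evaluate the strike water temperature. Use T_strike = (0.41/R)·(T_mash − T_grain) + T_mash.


T_strike = (0.41/2.2)·(68.1 − 19.5) + 68.1

77.1573 °C


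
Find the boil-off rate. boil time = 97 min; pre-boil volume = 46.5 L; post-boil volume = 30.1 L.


rate = (V_pre − V_post) / (t_min/60)
rate = (46.5 − 30.1) / (97/60)

10.1443 L/hr


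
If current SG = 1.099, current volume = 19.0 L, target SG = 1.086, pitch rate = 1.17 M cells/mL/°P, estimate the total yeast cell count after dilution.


V_w = V·((SG_c−1)/(SG_t−1)−1);  °P = 259 − 259/SG_t;  cells = rate·(V+V_w)·°P
V_w = 19.0·((1.099−1)/(1.086−1)−1) = 2.8721
V_final = 19.0 + 2.8721 = 21.8721
°P = 259 − 259/1.086 = 20.5101
cells = 1.17·21.8721·20.5101

524.8614 billion cells


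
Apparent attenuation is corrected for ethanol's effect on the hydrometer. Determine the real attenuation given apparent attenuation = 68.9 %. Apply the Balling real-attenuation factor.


RA = AA · 0.8192
RA = 68.9 · 0.8192

56.4429 %


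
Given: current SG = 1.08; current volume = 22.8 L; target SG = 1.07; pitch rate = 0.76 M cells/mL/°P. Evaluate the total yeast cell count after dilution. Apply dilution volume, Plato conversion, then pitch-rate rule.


V_w = V·((SG_c−1)/(SG_t−1)−1);  °P = 259 − 259/SG_t;  cells = rate·(V+V_w)·°P
V_w = 22.8·((1.08−1)/(1.07−1)−1) = 3.2571
V_final = 22.8 + 3.2571 = 26.0571
°P = 259 − 259/1.07 = 16.9439
cells = 0.76·26.0571·16.9439

335.5478 billion cells


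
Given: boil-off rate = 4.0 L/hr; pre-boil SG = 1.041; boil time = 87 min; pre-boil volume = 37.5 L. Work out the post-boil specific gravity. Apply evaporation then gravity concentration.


V_post = V_pre − rate·(t/60);  SG_post = 1 + (SG_pre−1)·V_pre/V_post
V_post = 37.5 − 4.0·(87/60) = 31.7000
SG_post = 1 + (1.041 − 1)·37.5/31.7000

1.0485


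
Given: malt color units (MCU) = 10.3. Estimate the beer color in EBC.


SRM = 1.4922·MCU^0.6859;  EBC = SRM·1.97
SRM = 1.4922·10.3^0.6859 = 7.3881
EBC = 7.3881·1.97

14.5545 EBC


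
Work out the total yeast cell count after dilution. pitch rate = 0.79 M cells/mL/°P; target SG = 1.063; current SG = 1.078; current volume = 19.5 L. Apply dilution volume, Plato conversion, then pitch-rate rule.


V_w = V·((SG_c−1)/(SG_t−1)−1);  °P = 259 − 259/SG_t;  cells = rate·(V+V_w)·°P
V_w = 19.5·((1.078−1)/(1.063−1)−1) = 4.6429
V_final = 19.5 + 4.6429 = 24.1429
°P = 259 − 259/1.063 = 15.3500
cells = 0.79·24.1429·15.3500

292.7675 billion cells


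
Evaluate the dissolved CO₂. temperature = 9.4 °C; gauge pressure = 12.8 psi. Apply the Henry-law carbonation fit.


vols = (P + 14.695)·(0.01821 + 0.09011·e^(−0.04·T))
vols = (12.8 + 14.695)·(0.01821 + 0.09011·e^(−0.04·9.4))

2.2018 volumes


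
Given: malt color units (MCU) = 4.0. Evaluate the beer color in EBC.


SRM = 1.4922·MCU^0.6859;  EBC = SRM·1.97
SRM = 1.4922·4.0^0.6859 = 3.8617
EBC = 3.8617·1.97

7.6076 EBC


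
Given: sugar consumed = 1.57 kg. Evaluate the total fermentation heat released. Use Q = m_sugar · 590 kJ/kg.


Q = 1.57 · 590

926.3000 kJ


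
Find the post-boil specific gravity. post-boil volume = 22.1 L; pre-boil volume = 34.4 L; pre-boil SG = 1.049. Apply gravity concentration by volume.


SG_post = 1 + (SG_pre − 1)·V_pre/V_post
pts_pre = (1.049 − 1)·1000 = 49.0000
pts_post = 49.0000·34.4/22.1 = 76.2715
SG_post = 1 + 76.2715/1000

1.0763


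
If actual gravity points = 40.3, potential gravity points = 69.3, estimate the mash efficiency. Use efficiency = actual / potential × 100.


efficiency = 40.3 / 69.3 × 100

58.1530 %


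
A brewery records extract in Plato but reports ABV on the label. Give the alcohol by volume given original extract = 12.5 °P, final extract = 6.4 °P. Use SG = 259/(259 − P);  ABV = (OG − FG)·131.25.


OG = 259/(259 − 12.5) = 1.0507
FG = 259/(259 − 6.4) = 1.0253
ABV = (1.0507 − 1.0253)·131.25

3.3303 % ABV


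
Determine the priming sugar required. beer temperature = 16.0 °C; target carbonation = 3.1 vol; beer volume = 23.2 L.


residual = 14.695·(0.01821 + 0.09011·e^(−0.04·T));  sugar = (target − residual)·4.0·V
residual = 14.695·(0.01821 + 0.09011·e^(−0.04·16.0)) = 0.9658
sugar = (3.1 − 0.9658)·4.0·23.2

198.0520 g


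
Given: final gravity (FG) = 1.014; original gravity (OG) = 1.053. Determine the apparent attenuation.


AA = (OG − FG)/(OG − 1) · 100
AA = (1.053 − 1.014)/(1.053 − 1) · 100

73.5849 %


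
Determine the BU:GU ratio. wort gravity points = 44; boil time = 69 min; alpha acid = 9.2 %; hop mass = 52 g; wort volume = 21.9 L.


U = 1.65·0.000125^(GP/1000)·(1−e^(−0.04t))/4.15;  IBU = (α/100)·m·U·1000/V;  BU:GU = IBU/GP
U = 1.65·0.000125^(44/1000)·(1−e^(−0.04·69))/4.15 = 0.2508
IBU = (9.2/100)·52·0.2508·1000/21.9 = 54.7837
BU:GU = 54.7837/44

1.2451


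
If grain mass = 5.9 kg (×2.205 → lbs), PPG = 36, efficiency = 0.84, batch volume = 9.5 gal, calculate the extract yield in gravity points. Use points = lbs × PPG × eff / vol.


lbs = 5.9 × 2.205 = 13.0095
points = 13.0095 × 36 × 0.84 / 9.5

41.4113 points


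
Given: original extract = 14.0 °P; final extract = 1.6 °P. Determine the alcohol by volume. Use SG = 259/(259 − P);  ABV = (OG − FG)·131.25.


OG = 259/(259 − 14.0) = 1.0571
FG = 259/(259 − 1.6) = 1.0062
ABV = (1.0571 − 1.0062)·131.25

6.6841 % ABV


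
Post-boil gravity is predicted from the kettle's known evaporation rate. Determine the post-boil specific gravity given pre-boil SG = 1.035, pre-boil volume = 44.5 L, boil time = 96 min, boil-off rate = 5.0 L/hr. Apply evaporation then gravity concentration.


V_post = V_pre − rate·(t/60);  SG_post = 1 + (SG_pre−1)·V_pre/V_post
V_post = 44.5 − 5.0·(96/60) = 36.5000
SG_post = 1 + (1.035 − 1)·44.5/36.5000

1.0427


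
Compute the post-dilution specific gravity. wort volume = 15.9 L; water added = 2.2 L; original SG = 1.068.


SG_new = 1 + (SG_old − 1)·V_old/(V_old + V_water)
pts = (1.068 − 1)·1000·15.9/(15.9 + 2.2) = 59.7348
SG_new = 1 + 59.7348/1000

1.0597


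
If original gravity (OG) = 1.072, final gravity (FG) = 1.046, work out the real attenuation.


AA = (OG−FG)/(OG−1)·100;  RA = AA·0.8192
AA = (1.072 − 1.046)/(1.072 − 1)·100 = 36.1111
RA = 36.1111·0.8192

29.5822 %


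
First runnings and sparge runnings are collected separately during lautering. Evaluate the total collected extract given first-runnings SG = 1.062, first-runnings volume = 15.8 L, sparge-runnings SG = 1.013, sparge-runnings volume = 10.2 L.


total = Σ (SG_i − 1)·1000·V_i
first = (1.062 − 1)·1000·15.8 = 979.6000
sparge = (1.013 − 1)·1000·10.2 = 132.6000
total = 979.6000 + 132.6000

1112.2000 gravity·L


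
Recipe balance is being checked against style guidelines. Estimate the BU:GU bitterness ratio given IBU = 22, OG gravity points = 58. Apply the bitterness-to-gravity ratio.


BU:GU = IBU / OG_points
BU:GU = 22 / 58

0.3793


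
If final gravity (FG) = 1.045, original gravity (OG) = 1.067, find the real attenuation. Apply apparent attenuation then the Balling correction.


AA = (OG−FG)/(OG−1)·100;  RA = AA·0.8192
AA = (1.067 − 1.045)/(1.067 − 1)·100 = 32.8358
RA = 32.8358·0.8192

26.8991 %


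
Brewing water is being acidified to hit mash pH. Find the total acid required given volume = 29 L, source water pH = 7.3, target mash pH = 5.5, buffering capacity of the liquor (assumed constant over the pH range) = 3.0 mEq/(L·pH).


acid = buffering capacity · (pH_source − pH_target) · V
acid = 3.0 · (7.3 − 5.5) · 29

156.6000 mEq


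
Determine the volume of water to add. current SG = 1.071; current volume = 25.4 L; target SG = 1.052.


V_water = V·((SG_curr − 1)/(SG_target − 1) − 1)
V_water = 25.4·((1.071 − 1)/(1.052 − 1) − 1)

9.2808 L


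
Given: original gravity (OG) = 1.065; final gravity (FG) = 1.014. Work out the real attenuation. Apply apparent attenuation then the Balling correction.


AA = (OG−FG)/(OG−1)·100;  RA = AA·0.8192
AA = (1.065 − 1.014)/(1.065 − 1)·100 = 78.4615
RA = 78.4615·0.8192

64.2757 %


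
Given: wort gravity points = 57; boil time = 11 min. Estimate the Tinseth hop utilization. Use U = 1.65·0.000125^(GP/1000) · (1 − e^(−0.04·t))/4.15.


bigness = 1.65·0.000125^(57/1000) = 0.9886
boil_factor = (1 − e^(−0.04·11))/4.15 = 0.0858
U = 0.9886 · 0.0858

0.0848


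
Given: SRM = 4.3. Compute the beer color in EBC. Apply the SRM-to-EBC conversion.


EBC = SRM · 1.97
EBC = 4.3 · 1.97

8.4710 EBC


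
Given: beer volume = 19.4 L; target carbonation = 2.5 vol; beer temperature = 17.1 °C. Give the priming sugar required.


residual = 14.695·(0.01821 + 0.09011·e^(−0.04·T));  sugar = (target − residual)·4.0·V
residual = 14.695·(0.01821 + 0.09011·e^(−0.04·17.1)) = 0.9358
sugar = (2.5 − 0.9358)·4.0·19.4

121.3848 g


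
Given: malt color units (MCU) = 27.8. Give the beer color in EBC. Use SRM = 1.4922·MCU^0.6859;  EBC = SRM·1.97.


SRM = 1.4922·27.8^0.6859 = 14.5981
EBC = 14.5981·1.97

28.7583 EBC


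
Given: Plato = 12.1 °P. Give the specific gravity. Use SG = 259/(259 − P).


SG = 259/(259 − 12.1)

1.0490


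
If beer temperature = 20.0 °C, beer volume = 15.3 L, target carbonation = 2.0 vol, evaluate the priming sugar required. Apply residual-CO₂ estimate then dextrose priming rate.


residual = 14.695·(0.01821 + 0.09011·e^(−0.04·T));  sugar = (target − residual)·4.0·V
residual = 14.695·(0.01821 + 0.09011·e^(−0.04·20.0)) = 0.8626
sugar = (2.0 − 0.8626)·4.0·15.3

69.6100 g


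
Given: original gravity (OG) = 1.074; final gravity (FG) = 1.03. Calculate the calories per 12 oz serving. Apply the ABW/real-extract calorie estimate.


ABW = (OG−FG)·131.25·0.79/FG;  °P = 259 − 259/SG (for OG→OE and FG→AE);  RE = 0.1808·OE + 0.8192·AE;  Cal = (6.9·ABW + 4·(RE−0.1))·FG·3.55
ABW = (1.074 − 1.03)·131.25·0.79/1.03 = 4.4294
OE = 259 − 259/1.074 = 17.8454 °P
AE = 259 − 259/1.03 = 7.5437 °P
RE = 0.1808·17.8454 + 0.8192·7.5437 = 9.4062 °P
Cal = (6.9·4.4294 + 4·(9.4062−0.1))·1.03·3.55

247.8655 kcal


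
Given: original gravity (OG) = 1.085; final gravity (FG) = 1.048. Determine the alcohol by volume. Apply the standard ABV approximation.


ABV = (OG − FG) · 131.25
ABV = (1.085 − 1.048) · 131.25

4.8562 % ABV


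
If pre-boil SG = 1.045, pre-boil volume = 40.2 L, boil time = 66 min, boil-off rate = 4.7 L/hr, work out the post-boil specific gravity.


V_post = V_pre − rate·(t/60);  SG_post = 1 + (SG_pre−1)·V_pre/V_post
V_post = 40.2 − 4.7·(66/60) = 35.0300
SG_post = 1 + (1.045 − 1)·40.2/35.0300

1.0516


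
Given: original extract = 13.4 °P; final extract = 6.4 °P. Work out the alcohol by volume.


SG = 259/(259 − P);  ABV = (OG − FG)·131.25
OG = 259/(259 − 13.4) = 1.0546
FG = 259/(259 − 6.4) = 1.0253
ABV = (1.0546 − 1.0253)·131.25

3.8356 % ABV


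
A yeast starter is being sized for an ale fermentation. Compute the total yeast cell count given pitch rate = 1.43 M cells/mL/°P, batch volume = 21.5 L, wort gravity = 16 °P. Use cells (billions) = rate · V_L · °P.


cells = 1.43 · 21.5 · 16

491.9200 billion cells


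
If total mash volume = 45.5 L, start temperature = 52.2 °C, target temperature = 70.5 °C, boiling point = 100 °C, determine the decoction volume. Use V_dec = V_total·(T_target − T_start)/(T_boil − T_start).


V_dec = 45.5·(70.5 − 52.2)/(100 − 52.2)

17.4195 L


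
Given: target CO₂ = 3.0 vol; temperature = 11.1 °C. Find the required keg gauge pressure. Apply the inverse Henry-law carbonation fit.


psi = vols/(0.01821 + 0.09011·e^(−0.04·T)) − 14.695
psi = 3.0/(0.01821 + 0.09011·e^(−0.04·11.1)) − 14.695

24.7722 psi


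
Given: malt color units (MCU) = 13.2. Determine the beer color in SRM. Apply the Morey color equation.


SRM = 1.4922 · MCU^0.6859
SRM = 1.4922 · 13.2^0.6859

8.7585 SRM


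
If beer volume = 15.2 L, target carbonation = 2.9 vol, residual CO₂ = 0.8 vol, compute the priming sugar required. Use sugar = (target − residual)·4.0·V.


sugar = (2.9 − 0.8)·4.0·15.2

127.6800 g


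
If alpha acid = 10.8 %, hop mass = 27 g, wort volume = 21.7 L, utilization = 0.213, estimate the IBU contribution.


IBU = (α/100)·mass·U·1000 / V
IBU = (10.8/100)·27·0.213·1000 / 21.7

28.6225 IBU


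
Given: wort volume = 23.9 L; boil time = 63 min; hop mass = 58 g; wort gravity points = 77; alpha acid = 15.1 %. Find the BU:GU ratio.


U = 1.65·0.000125^(GP/1000)·(1−e^(−0.04t))/4.15;  IBU = (α/100)·m·U·1000/V;  BU:GU = IBU/GP
U = 1.65·0.000125^(77/1000)·(1−e^(−0.04·63))/4.15 = 0.1830
IBU = (15.1/100)·58·0.1830·1000/23.9 = 67.0619
BU:GU = 67.0619/77

0.8709


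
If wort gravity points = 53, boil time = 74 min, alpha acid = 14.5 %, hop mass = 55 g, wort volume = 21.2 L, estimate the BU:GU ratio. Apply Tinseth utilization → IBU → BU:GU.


U = 1.65·0.000125^(GP/1000)·(1−e^(−0.04t))/4.15;  IBU = (α/100)·m·U·1000/V;  BU:GU = IBU/GP
U = 1.65·0.000125^(53/1000)·(1−e^(−0.04·74))/4.15 = 0.2341
IBU = (14.5/100)·55·0.2341·1000/21.2 = 88.0761
BU:GU = 88.0761/53

1.6618


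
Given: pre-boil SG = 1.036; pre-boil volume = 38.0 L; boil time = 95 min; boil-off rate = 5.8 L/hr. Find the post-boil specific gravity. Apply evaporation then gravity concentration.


V_post = V_pre − rate·(t/60);  SG_post = 1 + (SG_pre−1)·V_pre/V_post
V_post = 38.0 − 5.8·(95/60) = 28.8167
SG_post = 1 + (1.036 − 1)·38.0/28.8167

1.0475


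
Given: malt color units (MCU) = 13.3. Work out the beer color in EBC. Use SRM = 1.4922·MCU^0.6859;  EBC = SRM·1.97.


SRM = 1.4922·13.3^0.6859 = 8.8039
EBC = 8.8039·1.97

17.3438 EBC


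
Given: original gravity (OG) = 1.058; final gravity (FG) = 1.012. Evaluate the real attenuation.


AA = (OG−FG)/(OG−1)·100;  RA = AA·0.8192
AA = (1.058 − 1.012)/(1.058 − 1)·100 = 79.3103
RA = 79.3103·0.8192

64.9710 %


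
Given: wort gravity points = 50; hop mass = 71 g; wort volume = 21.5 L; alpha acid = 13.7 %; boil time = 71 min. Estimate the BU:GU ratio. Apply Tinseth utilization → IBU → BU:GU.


U = 1.65·0.000125^(GP/1000)·(1−e^(−0.04t))/4.15;  IBU = (α/100)·m·U·1000/V;  BU:GU = IBU/GP
U = 1.65·0.000125^(50/1000)·(1−e^(−0.04·71))/4.15 = 0.2389
IBU = (13.7/100)·71·0.2389·1000/21.5 = 108.0628
BU:GU = 108.0628/50

2.1613


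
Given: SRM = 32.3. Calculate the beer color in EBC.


EBC = SRM · 1.97
EBC = 32.3 · 1.97

63.6310 EBC


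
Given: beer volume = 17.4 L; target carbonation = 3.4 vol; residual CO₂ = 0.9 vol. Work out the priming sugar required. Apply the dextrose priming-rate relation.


sugar = (target − residual)·4.0·V
sugar = (3.4 − 0.9)·4.0·17.4

174.0000 g


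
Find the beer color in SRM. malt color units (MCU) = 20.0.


SRM = 1.4922 · MCU^0.6859
SRM = 1.4922 · 20.0^0.6859

11.6467 SRM


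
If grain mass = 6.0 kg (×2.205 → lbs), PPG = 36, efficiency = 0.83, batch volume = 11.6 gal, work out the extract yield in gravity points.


points = lbs × PPG × eff / vol
lbs = 6.0 × 2.205 = 13.2300
points = 13.2300 × 36 × 0.83 / 11.6

34.0787 points


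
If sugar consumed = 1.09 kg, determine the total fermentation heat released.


Q = m_sugar · 590 kJ/kg
Q = 1.09 · 590

643.1000 kJ


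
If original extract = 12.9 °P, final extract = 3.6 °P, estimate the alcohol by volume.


SG = 259/(259 − P);  ABV = (OG − FG)·131.25
OG = 259/(259 − 12.9) = 1.0524
FG = 259/(259 − 3.6) = 1.0141
ABV = (1.0524 − 1.0141)·131.25

5.0298 % ABV


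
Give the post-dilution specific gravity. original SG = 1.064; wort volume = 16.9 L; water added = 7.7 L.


SG_new = 1 + (SG_old − 1)·V_old/(V_old + V_water)
pts = (1.064 − 1)·1000·16.9/(16.9 + 7.7) = 43.9675
SG_new = 1 + 43.9675/1000

1.0440


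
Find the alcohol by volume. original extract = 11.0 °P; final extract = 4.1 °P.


SG = 259/(259 − P);  ABV = (OG − FG)·131.25
OG = 259/(259 − 11.0) = 1.0444
FG = 259/(259 − 4.1) = 1.0161
ABV = (1.0444 − 1.0161)·131.25

3.7105 % ABV


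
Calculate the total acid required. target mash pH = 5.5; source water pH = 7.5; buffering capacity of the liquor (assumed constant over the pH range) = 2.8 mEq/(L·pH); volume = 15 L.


acid = buffering capacity · (pH_source − pH_target) · V
acid = 2.8 · (7.5 − 5.5) · 15

84.0000 mEq


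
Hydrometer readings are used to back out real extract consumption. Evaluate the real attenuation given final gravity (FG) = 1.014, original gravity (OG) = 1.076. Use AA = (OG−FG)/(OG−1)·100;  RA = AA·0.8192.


AA = (1.076 − 1.014)/(1.076 − 1)·100 = 81.5789
RA = 81.5789·0.8192

66.8295 %


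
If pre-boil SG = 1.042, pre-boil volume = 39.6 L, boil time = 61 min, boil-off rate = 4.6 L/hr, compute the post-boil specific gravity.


V_post = V_pre − rate·(t/60);  SG_post = 1 + (SG_pre−1)·V_pre/V_post
V_post = 39.6 − 4.6·(61/60) = 34.9233
SG_post = 1 + (1.042 − 1)·39.6/34.9233

1.0476


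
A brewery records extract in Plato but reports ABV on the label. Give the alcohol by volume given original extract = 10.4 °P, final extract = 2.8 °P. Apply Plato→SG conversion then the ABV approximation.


SG = 259/(259 − P);  ABV = (OG − FG)·131.25
OG = 259/(259 − 10.4) = 1.0418
FG = 259/(259 − 2.8) = 1.0109
ABV = (1.0418 − 1.0109)·131.25

4.0563 % ABV


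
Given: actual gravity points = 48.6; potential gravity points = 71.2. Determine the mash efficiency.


efficiency = actual / potential × 100
efficiency = 48.6 / 71.2 × 100

68.2584 %


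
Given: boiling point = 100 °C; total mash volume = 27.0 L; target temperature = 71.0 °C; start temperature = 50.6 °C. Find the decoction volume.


V_dec = V_total·(T_target − T_start)/(T_boil − T_start)
V_dec = 27.0·(71.0 − 50.6)/(100 − 50.6)

11.1498 L


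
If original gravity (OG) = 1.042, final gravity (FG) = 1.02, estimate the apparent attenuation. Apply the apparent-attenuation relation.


AA = (OG − FG)/(OG − 1) · 100
AA = (1.042 − 1.02)/(1.042 − 1) · 100

52.3810 %


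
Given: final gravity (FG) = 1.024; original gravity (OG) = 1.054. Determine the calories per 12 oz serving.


ABW = (OG−FG)·131.25·0.79/FG;  °P = 259 − 259/SG (for OG→OE and FG→AE);  RE = 0.1808·OE + 0.8192·AE;  Cal = (6.9·ABW + 4·(RE−0.1))·FG·3.55
ABW = (1.054 − 1.024)·131.25·0.79/1.024 = 3.0377
OE = 259 − 259/1.054 = 13.2694 °P
AE = 259 − 259/1.024 = 6.0703 °P
RE = 0.1808·13.2694 + 0.8192·6.0703 = 7.3719 °P
Cal = (6.9·3.0377 + 4·(7.3719−0.1))·1.024·3.55

181.9342 kcal


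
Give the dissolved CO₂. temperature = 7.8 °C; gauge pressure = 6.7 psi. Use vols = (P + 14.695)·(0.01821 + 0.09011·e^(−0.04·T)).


vols = (6.7 + 14.695)·(0.01821 + 0.09011·e^(−0.04·7.8))

1.8008 volumes


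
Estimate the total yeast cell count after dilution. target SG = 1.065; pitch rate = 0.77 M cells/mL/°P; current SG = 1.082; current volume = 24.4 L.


V_w = V·((SG_c−1)/(SG_t−1)−1);  °P = 259 − 259/SG_t;  cells = rate·(V+V_w)·°P
V_w = 24.4·((1.082−1)/(1.065−1)−1) = 6.3815
V_final = 24.4 + 6.3815 = 30.7815
°P = 259 − 259/1.065 = 15.8075
cells = 0.77·30.7815·15.8075

374.6662 billion cells


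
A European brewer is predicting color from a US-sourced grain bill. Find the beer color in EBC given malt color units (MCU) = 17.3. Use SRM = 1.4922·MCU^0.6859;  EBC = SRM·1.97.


SRM = 1.4922·17.3^0.6859 = 10.5439
EBC = 10.5439·1.97

20.7716 EBC


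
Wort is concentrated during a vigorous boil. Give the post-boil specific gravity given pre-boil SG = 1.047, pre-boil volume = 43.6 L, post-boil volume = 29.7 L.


SG_post = 1 + (SG_pre − 1)·V_pre/V_post
pts_pre = (1.047 − 1)·1000 = 47.0000
pts_post = 47.0000·43.6/29.7 = 68.9966
SG_post = 1 + 68.9966/1000

1.0690


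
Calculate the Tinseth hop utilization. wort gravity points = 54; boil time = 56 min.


U = 1.65·0.000125^(GP/1000) · (1 − e^(−0.04·t))/4.15
bigness = 1.65·0.000125^(54/1000) = 1.0156
boil_factor = (1 − e^(−0.04·56))/4.15 = 0.2153
U = 1.0156 · 0.2153

0.2187


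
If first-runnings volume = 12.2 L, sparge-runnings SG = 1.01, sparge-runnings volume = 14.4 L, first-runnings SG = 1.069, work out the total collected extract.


total = Σ (SG_i − 1)·1000·V_i
first = (1.069 − 1)·1000·12.2 = 841.8000
sparge = (1.01 − 1)·1000·14.4 = 144.0000
total = 841.8000 + 144.0000

985.8000 gravity·L


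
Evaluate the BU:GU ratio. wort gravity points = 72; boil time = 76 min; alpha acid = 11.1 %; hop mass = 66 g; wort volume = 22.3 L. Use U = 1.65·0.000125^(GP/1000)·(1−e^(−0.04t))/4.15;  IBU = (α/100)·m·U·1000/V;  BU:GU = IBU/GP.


U = 1.65·0.000125^(72/1000)·(1−e^(−0.04·76))/4.15 = 0.1982
IBU = (11.1/100)·66·0.1982·1000/22.3 = 65.1160
BU:GU = 65.1160/72

0.9044


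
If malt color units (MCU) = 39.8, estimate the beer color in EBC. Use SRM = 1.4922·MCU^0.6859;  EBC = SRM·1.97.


SRM = 1.4922·39.8^0.6859 = 18.6718
EBC = 18.6718·1.97

36.7835 EBC


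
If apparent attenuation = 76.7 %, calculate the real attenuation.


RA = AA · 0.8192
RA = 76.7 · 0.8192

62.8326 %


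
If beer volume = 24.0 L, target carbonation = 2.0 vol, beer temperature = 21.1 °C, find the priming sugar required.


residual = 14.695·(0.01821 + 0.09011·e^(−0.04·T));  sugar = (target − residual)·4.0·V
residual = 14.695·(0.01821 + 0.09011·e^(−0.04·21.1)) = 0.8370
sugar = (2.0 − 0.8370)·4.0·24.0

111.6508 g


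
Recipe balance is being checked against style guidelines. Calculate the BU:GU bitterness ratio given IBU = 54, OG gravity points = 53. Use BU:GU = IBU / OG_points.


BU:GU = 54 / 53

1.0189


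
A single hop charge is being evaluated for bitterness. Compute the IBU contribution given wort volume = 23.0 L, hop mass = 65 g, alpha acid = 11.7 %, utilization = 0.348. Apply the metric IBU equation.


IBU = (α/100)·mass·U·1000 / V
IBU = (11.7/100)·65·0.348·1000 / 23.0

115.0670 IBU


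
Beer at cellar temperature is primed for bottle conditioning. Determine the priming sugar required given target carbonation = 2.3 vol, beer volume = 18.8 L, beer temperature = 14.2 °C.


residual = 14.695·(0.01821 + 0.09011·e^(−0.04·T));  sugar = (target − residual)·4.0·V
residual = 14.695·(0.01821 + 0.09011·e^(−0.04·14.2)) = 1.0179
sugar = (2.3 − 1.0179)·4.0·18.8

96.4105 g
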